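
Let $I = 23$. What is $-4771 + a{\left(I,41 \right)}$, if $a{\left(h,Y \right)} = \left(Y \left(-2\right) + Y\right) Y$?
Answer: $-6452$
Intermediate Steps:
$a{\left(h,Y \right)} = - Y^{2}$ ($a{\left(h,Y \right)} = \left(- 2 Y + Y\right) Y = - Y Y = - Y^{2}$)
$-4771 + a{\left(I,41 \right)} = -4771 - 41^{2} = -4771 - 1681 = -6452$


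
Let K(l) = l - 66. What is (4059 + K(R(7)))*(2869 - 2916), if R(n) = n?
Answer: -188000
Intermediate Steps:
K(l) = -66 + l
(4059 + K(R(7)))*(2869 - 2916) = (4059 + (-66 + 7))*(2869 - 2916) = (4059 - 59)*(-47) = 4000*(-47) = -188000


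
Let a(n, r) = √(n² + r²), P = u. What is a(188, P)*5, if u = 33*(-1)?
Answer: 5*√36433 ≈ 954.37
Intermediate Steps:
u = -33
P = -33
a(188, P)*5 = √(188² + (-33)²)*5 = √(35344 + 1089)*5 = √36433*5 = 5*√36433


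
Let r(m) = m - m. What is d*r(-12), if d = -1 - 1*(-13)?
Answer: 0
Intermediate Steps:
d = 12 (d = -1 + 13 = 12)
r(m) = 0
d*r(-12) = 12*0 = 0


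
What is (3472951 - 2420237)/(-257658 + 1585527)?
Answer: 1052714/1327869 ≈ 0.79278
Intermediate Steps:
(3472951 - 2420237)/(-257658 + 1585527) = 1052714/1327869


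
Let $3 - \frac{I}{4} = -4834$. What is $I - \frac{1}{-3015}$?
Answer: $\frac{58334221}{3015} \approx 19348.0$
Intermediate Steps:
$I = 19348$ ($I = 12 - -19336 = 12 + 19336 = 19348$)
$I - \frac{1}{-3015} = 19348 - \frac{1}{-3015} = 19348 - - \frac{1}{3015} = 19348 + \frac{1}{3015} = \frac{58334221}{3015}$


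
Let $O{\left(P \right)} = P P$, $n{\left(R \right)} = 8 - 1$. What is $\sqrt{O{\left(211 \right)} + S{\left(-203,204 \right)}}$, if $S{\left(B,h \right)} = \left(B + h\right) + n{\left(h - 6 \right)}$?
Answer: $\sqrt{44529} \approx 211.02$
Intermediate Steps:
$n{\left(R \right)} = 7$
$S{\left(B,h \right)} = 7 + B + h$ ($S{\left(B,h \right)} = \left(B + h\right) + 7 = 7 + B + h$)
$O{\left(P \right)} = P^{2}$
$\sqrt{O{\left(211 \right)} + S{\left(-203,204 \right)}} = \sqrt{211^{2} + \left(7 - 203 + 204\right)} = \sqrt{44521 + 8} = \sqrt{44529}$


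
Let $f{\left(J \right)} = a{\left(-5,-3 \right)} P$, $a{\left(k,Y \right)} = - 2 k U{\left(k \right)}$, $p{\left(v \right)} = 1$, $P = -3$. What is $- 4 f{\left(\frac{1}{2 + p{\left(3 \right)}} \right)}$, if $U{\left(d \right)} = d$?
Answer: $-600$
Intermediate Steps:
$a{\left(k,Y \right)} = - 2 k^{2}$ ($a{\left(k,Y \right)} = - 2 k k = - 2 k^{2}$)
$f{\left(J \right)} = 150$ ($f{\left(J \right)} = - 2 \left(-5\right)^{2} \left(-3\right) = \left(-2\right) 25 \left(-3\right) = \left(-50\right) \left(-3\right) = 150$)
$- 4 f{\left(\frac{1}{2 + p{\left(3 \right)}} \right)} = \left(-4\right) 150 = -600$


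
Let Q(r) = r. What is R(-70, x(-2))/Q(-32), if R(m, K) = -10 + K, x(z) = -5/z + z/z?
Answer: 13/64 ≈ 0.20313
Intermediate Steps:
x(z) = 1 - 5/z (x(z) = -5/z + 1 = 1 - 5/z)
R(-70, x(-2))/Q(-32) = (-10 + (-5 - 2)/(-2))/(-32) = (-10 - 1/2*(-7))*(-1/32) = (-10 + 7/2)*(-1/32) = -13/2*(-1/32) = 13/64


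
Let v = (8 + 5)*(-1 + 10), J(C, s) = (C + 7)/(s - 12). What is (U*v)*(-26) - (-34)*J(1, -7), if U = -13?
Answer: 751102/19 ≈ 39532.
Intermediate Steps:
J(C, s) = (7 + C)/(-12 + s)
v = 117 (v = 13*9 = 117)
(U*v)*(-26) - (-34)*J(1, -7) = -13*117*(-26) - (-34)*(7 + 1)/(-12 - 7) = -1521*(-26) - (-34)*8/(-19) = 39546 - (-34)*(-1/19*8) = 39546 - (-34)*(-8)/19 = 39546 - 1*272/19 = 39546 - 272/19 = 751102/19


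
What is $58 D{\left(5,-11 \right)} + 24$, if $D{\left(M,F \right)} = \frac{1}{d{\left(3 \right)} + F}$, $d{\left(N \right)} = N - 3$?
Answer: $\frac{206}{11} \approx 18.727$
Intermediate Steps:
$d{\left(N \right)} = -3 + N$
$D{\left(M,F \right)} = \frac{1}{F}$ ($D{\left(M,F \right)} = \frac{1}{\left(-3 + 3\right) + F} = \frac{1}{0 + F} = \frac{1}{F}$)
$58 D{\left(5,-11 \right)} + 24 = \frac{58}{-11} + 24 = 58 \left(- \frac{1}{11}\right) + 24 = - \frac{58}{11} + 24 = \frac{206}{11}$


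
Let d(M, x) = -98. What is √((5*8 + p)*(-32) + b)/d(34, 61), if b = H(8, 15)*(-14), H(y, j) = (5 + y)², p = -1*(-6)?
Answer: -I*√3838/98 ≈ -0.63216*I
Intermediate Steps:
p = 6
b = -2366 (b = (5 + 8)²*(-14) = 13²*(-14) = 169*(-14) = -2366)
√((5*8 + p)*(-32) + b)/d(34, 61) = √((5*8 + 6)*(-32) - 2366)/(-98) = √((40 + 6)*(-32) - 2366)*(-1/98) = √(46*(-32) - 2366)*(-1/98) = √(-1472 - 2366)*(-1/98) = √(-3838)*(-1/98) = (I*√3838)*(-1/98) = -I*√3838/98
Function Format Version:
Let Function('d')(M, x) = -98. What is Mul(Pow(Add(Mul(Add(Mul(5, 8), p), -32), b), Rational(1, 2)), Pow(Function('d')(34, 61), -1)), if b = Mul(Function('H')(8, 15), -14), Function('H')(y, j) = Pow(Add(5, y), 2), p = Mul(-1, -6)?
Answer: Mul(Rational(-1, 98), I, Pow(3838, Rational(1, 2))) ≈ Mul(-0.63216, I)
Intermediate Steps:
p = 6
b = -2366 (b = Mul(Pow(Add(5, 8), 2), -14) = Mul(Pow(13, 2), -14) = Mul(169, -14) = -2366)
Mul(Pow(Add(Mul(Add(Mul(5, 8), p), -32), b), Rational(1, 2)), Pow(Function('d')(34, 61), -1)) = Mul(Pow(Add(Mul(Add(Mul(5, 8), 6), -32), -2366), Rational(1, 2)), Pow(-98, -1)) = Mul(Pow(Add(Mul(Add(40, 6), -32), -2366), Rational(1, 2)), Rational(-1, 98)) = Mul(Pow(Add(Mul(46, -32), -2366), Rational(1, 2)), Rational(-1, 98)) = Mul(Pow(Add(-1472, -2366), Rational(1, 2)), Rational(-1, 98)) = Mul(Pow(-3838, Rational(1, 2)), Rational(-1, 98)) = Mul(Mul(I, Pow(3838, Rational(1, 2))), Rational(-1, 98)) = Mul(Rational(-1, 98), I, Pow(3838, Rational(1, 2)))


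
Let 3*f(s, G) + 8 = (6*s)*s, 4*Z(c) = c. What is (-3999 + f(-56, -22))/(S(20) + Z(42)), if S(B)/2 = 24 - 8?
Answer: 13622/255 ≈ 53.420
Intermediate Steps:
Z(c) = c/4
f(s, G) = -8/3 + 2*s² (f(s, G) = -8/3 + ((6*s)*s)/3 = -8/3 + (6*s²)/3 = -8/3 + 2*s²)
S(B) = 32 (S(B) = 2*(24 - 8) = 2*16 = 32)
(-3999 + f(-56, -22))/(S(20) + Z(42)) = (-3999 + (-8/3 + 2*(-56)²))/(32 + (¼)*42) = (-3999 + (-8/3 + 2*3136))/(32 + 21/2) = (-3999 + (-8/3 + 6272))/(85/2) = (-3999 + 18808/3)*(2/85) = (6811/3)*(2/85) = 13622/255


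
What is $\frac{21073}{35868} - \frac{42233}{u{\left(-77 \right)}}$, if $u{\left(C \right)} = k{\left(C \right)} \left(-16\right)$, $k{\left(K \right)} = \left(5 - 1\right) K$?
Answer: $- \frac{50391625}{6312768} \approx -7.9825$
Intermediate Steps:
$k{\left(K \right)} = 4 K$
$u{\left(C \right)} = - 64 C$ ($u{\left(C \right)} = 4 C \left(-16\right) = - 64 C$)
$\frac{21073}{35868} - \frac{42233}{u{\left(-77 \right)}} = \frac{21073}{35868} - \frac{42233}{\left(-64\right) \left(-77\right)} = 21073 \cdot \frac{1}{35868} - \frac{42233}{4928} = \frac{21073}{35868} - \frac{42233}{4928} = - \frac{50391625}{6312768}$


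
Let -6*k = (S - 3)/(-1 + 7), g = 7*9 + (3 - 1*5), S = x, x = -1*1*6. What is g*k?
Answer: 61/4 ≈ 15.250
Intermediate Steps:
x = -6 (x = -1*6 = -6)
S = -6
g = 61 (g = 63 + (3 - 5) = 63 - 2 = 61)
k = 1/4 (k = -(-6 - 3)/(6*(-1 + 7)) = -(-3)/(2*6) = -1/6*(-3/2) = 1/4 ≈ 0.25000)
g*k = 61*(1/4) = 61/4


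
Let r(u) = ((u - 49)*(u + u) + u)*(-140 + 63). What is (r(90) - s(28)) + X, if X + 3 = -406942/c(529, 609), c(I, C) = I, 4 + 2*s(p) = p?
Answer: -304690387/529 ≈ -5.7597e+5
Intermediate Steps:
s(p) = -2 + p/2
r(u) = -77*u - 154*u*(-49 + u) (r(u) = ((-49 + u)*(2*u) + u)*(-77) = (2*u*(-49 + u) + u)*(-77) = (u + 2*u*(-49 + u))*(-77) = -77*u - 154*u*(-49 + u))
X = -408529/529 (X = -3 - 406942/529 = -408529/529 ≈ -772.27)
(r(90) - s(28)) + X = (77*90*(97 - 2*90) - (-2 + (½)*28)) - 408529/529 = (77*90*(97 - 180) - (-2 + 14)) - 408529/529 = (77*90*(-83) - 1*12) - 408529/529 = (-575190 - 12) - 408529/529 = -575202 - 408529/529 = -304690387/529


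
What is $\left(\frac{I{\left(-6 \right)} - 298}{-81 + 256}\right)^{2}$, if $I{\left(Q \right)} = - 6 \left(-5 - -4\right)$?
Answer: $\frac{85264}{30625} \approx 2.7841$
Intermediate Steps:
$I{\left(Q \right)} = 6$ ($I{\left(Q \right)} = - 6 \left(-5 + 4\right) = \left(-6\right) \left(-1\right) = 6$)
$\left(\frac{I{\left(-6 \right)} - 298}{-81 + 256}\right)^{2} = \left(\frac{6 - 298}{-81 + 256}\right)^{2} = \left(- \frac{292}{175}\right)^{2} = \frac{85264}{30625}$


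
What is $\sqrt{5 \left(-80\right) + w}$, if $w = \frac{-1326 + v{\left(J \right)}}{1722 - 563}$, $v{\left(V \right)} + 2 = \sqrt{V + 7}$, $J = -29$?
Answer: $\frac{\sqrt{-538851552 + 1159 i \sqrt{22}}}{1159} \approx 0.00010103 + 20.029 i$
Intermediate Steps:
$v{\left(V \right)} = -2 + \sqrt{7 + V}$ ($v{\left(V \right)} = -2 + \sqrt{V + 7} = -2 + \sqrt{7 + V}$)
$w = - \frac{1328}{1159} + \frac{i \sqrt{22}}{1159}$ ($w = \frac{-1326 - \left(2 - \sqrt{7 - 29}\right)}{1722 - 563} = \frac{-1326 - \left(2 - \sqrt{-22}\right)}{1159} = \left(-1326 - \left(2 - i \sqrt{22}\right)\right) \frac{1}{1159} = \left(-1328 + i \sqrt{22}\right) \frac{1}{1159} = - \frac{1328}{1159} + \frac{i \sqrt{22}}{1159} \approx -1.1458 + 0.004047 i$)
$\sqrt{5 \left(-80\right) + w} = \sqrt{5 \left(-80\right) - \left(\frac{1328}{1159} - \frac{i \sqrt{22}}{1159}\right)} = \sqrt{-400 - \left(\frac{1328}{1159} - \frac{i \sqrt{22}}{1159}\right)} = \sqrt{- \frac{464928}{1159} + \frac{i \sqrt{22}}{1159}}$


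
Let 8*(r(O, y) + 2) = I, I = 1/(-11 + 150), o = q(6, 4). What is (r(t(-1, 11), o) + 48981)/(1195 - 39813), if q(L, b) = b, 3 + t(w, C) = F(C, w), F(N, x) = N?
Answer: -54464649/42943216 ≈ -1.2683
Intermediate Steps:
t(w, C) = -3 + C
o = 4
I = 1/139 ≈ 0.0071942
r(O, y) = -2223/1112 (r(O, y) = -2 + (⅛)*(1/139) = -2 + 1/1112 = -2223/1112)
(r(t(-1, 11), o) + 48981)/(1195 - 39813) = (-2223/1112 + 48981)/(1195 - 39813) = (54464649/1112)/(-38618) = (54464649/1112)*(-1/38618) = -54464649/42943216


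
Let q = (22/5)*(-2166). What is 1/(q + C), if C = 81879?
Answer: 5/361743 ≈ 1.3822e-5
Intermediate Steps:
q = -47652/5 (q = (22*(1/5))*(-2166) = (22/5)*(-2166) = -47652/5 ≈ -9530.4)
1/(q + C) = 1/(-47652/5 + 81879) = 1/(361743/5) = 5/361743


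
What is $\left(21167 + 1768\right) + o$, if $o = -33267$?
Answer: $-10332$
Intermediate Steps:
$\left(21167 + 1768\right) + o = \left(21167 + 1768\right) - 33267 = 22935 - 33267 = -10332$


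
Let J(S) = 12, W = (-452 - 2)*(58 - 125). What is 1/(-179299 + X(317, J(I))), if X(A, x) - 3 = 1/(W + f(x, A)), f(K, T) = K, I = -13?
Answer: -30430/5455977279 ≈ -5.5774e-6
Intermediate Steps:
W = 30418 (W = -454*(-67) = 30418)
X(A, x) = 3 + 1/(30418 + x)
1/(-179299 + X(317, J(I))) = 1/(-179299 + (91255 + 3*12)/(30418 + 12)) = 1/(-179299 + (91255 + 36)/30430) = 1/(-179299 + (1/30430)*91291) = 1/(-179299 + 91291/30430) = 1/(-5455977279/30430) = -30430/5455977279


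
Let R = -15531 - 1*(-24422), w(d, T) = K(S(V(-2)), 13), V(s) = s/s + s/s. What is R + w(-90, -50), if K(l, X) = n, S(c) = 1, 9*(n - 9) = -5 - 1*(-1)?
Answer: 80096/9 ≈ 8899.6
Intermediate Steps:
n = 77/9 (n = 9 + (-5 - 1*(-1))/9 = 9 + (-5 + 1)/9 = 9 + (1/9)*(-4) = 9 - 4/9 = 77/9 ≈ 8.5556)
V(s) = 2 (V(s) = 1 + 1 = 2)
K(l, X) = 77/9
w(d, T) = 77/9
R = 8891 (R = -15531 + 24422 = 8891)
R + w(-90, -50) = 8891 + 77/9 = 80096/9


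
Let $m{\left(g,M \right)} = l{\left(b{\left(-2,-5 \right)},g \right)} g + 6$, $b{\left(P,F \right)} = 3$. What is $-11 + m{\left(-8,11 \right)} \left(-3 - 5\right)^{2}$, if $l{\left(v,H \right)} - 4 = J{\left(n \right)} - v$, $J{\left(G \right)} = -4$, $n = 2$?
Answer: $1909$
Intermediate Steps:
$l{\left(v,H \right)} = - v$ ($l{\left(v,H \right)} = 4 - \left(4 + v\right) = - v$)
$m{\left(g,M \right)} = 6 - 3 g$ ($m{\left(g,M \right)} = \left(-1\right) 3 g + 6 = - 3 g + 6 = 6 - 3 g$)
$-11 + m{\left(-8,11 \right)} \left(-3 - 5\right)^{2} = -11 + \left(6 - -24\right) \left(-3 - 5\right)^{2} = -11 + \left(6 + 24\right) \left(-8\right)^{2} = -11 + 30 \cdot 64 = -11 + 1920 = 1909$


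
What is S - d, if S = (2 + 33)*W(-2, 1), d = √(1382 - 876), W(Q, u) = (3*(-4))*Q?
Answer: 840 - √506 ≈ 817.51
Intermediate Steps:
W(Q, u) = -12*Q
d = √506 ≈ 22.494
S = 840 (S = (2 + 33)*(-12*(-2)) = 35*24 = 840)
S - d = 840 - √506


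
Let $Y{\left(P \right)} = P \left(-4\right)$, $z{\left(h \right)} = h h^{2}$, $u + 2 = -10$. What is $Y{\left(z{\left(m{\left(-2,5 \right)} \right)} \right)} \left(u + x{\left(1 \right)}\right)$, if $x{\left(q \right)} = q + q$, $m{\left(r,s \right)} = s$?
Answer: $5000$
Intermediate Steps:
$u = -12$ ($u = -2 - 10 = -12$)
$x{\left(q \right)} = 2 q$
$z{\left(h \right)} = h^{3}$
$Y{\left(P \right)} = - 4 P$
$Y{\left(z{\left(m{\left(-2,5 \right)} \right)} \right)} \left(u + x{\left(1 \right)}\right) = - 4 \cdot 5^{3} \left(-12 + 2 \cdot 1\right) = \left(-4\right) 125 \left(-12 + 2\right) = \left(-500\right) \left(-10\right) = 5000$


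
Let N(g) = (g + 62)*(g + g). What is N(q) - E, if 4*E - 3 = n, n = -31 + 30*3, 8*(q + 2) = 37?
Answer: 10361/32 ≈ 323.78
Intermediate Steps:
q = 21/8 (q = -2 + (⅛)*37 = -2 + 37/8 = 21/8 ≈ 2.6250)
n = 59 (n = -31 + 90 = 59)
N(g) = 2*g*(62 + g) (N(g) = (62 + g)*(2*g) = 2*g*(62 + g))
E = 31/2 (E = ¾ + (¼)*59 = ¾ + 59/4 = 31/2 ≈ 15.500)
N(q) - E = 2*(21/8)*(62 + 21/8) - 1*31/2 = 2*(21/8)*(517/8) - 31/2 = 10857/32 - 31/2 = 10361/32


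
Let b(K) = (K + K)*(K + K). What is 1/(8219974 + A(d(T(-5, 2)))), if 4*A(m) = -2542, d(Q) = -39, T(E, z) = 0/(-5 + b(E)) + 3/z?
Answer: 2/16438677 ≈ 1.2166e-7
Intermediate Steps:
b(K) = 4*K**2 (b(K) = (2*K)*(2*K) = 4*K**2)
T(E, z) = 3/z (T(E, z) = 0/(-5 + 4*E**2) + 3/z = 0 + 3/z = 3/z)
A(m) = -1271/2 (A(m) = (1/4)*(-2542) = -1271/2)
1/(8219974 + A(d(T(-5, 2)))) = 1/(8219974 - 1271/2) = 1/(16438677/2) = 2/16438677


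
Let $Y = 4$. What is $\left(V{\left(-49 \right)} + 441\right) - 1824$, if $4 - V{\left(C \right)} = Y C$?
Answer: $-1183$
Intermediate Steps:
$V{\left(C \right)} = 4 - 4 C$
$\left(V{\left(-49 \right)} + 441\right) - 1824 = \left(\left(4 - -196\right) + 441\right) - 1824 = \left(\left(4 + 196\right) + 441\right) - 1824 = \left(200 + 441\right) - 1824 = 641 - 1824 = -1183$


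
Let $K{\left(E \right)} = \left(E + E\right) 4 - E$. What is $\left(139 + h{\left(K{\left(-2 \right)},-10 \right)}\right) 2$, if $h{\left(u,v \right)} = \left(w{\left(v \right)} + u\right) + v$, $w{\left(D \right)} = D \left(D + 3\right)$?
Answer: $370$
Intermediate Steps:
$w{\left(D \right)} = D \left(3 + D\right)$
$K{\left(E \right)} = 7 E$ ($K{\left(E \right)} = 2 E 4 - E = 8 E - E = 7 E$)
$h{\left(u,v \right)} = u + v + v \left(3 + v\right)$ ($h{\left(u,v \right)} = \left(v \left(3 + v\right) + u\right) + v = \left(u + v \left(3 + v\right)\right) + v = u + v + v \left(3 + v\right)$)
$\left(139 + h{\left(K{\left(-2 \right)},-10 \right)}\right) 2 = \left(139 - \left(24 + 10 \left(3 - 10\right)\right)\right) 2 = \left(139 - -46\right) 2 = \left(139 + 46\right) 2 = 185 \cdot 2 = 370$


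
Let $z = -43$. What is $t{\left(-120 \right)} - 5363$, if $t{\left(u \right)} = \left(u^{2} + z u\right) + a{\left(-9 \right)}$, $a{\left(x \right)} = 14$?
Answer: $14211$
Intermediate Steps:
$t{\left(u \right)} = 14 + u^{2} - 43 u$ ($t{\left(u \right)} = \left(u^{2} - 43 u\right) + 14 = 14 + u^{2} - 43 u$)
$t{\left(-120 \right)} - 5363 = \left(14 + \left(-120\right)^{2} - -5160\right) - 5363 = \left(14 + 14400 + 5160\right) - 5363 = 19574 - 5363 = 14211$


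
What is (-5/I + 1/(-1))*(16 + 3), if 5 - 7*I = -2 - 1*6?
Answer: -912/13 ≈ -70.154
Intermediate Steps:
I = 13/7 (I = 5/7 - (-2 - 1*6)/7 = 5/7 - (-2 - 6)/7 = 5/7 - 1/7*(-8) = 5/7 + 8/7 = 13/7 ≈ 1.8571)
(-5/I + 1/(-1))*(16 + 3) = (-5/13/7 + 1/(-1))*(16 + 3) = (-5*7/13 + 1*(-1))*19 = (-35/13 - 1)*19 = -48/13*19 = -912/13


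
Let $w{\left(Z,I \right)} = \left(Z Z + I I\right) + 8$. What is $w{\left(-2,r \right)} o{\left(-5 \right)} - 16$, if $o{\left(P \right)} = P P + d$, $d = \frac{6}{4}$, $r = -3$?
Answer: $\frac{1081}{2} \approx 540.5$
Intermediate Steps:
$w{\left(Z,I \right)} = 8 + I^{2} + Z^{2}$ ($w{\left(Z,I \right)} = \left(Z^{2} + I^{2}\right) + 8 = \left(I^{2} + Z^{2}\right) + 8 = 8 + I^{2} + Z^{2}$)
$d = \frac{3}{2}$ ($d = 6 \cdot \frac{1}{4} = \frac{3}{2} \approx 1.5$)
$o{\left(P \right)} = \frac{3}{2} + P^{2}$ ($o{\left(P \right)} = P P + \frac{3}{2} = P^{2} + \frac{3}{2} = \frac{3}{2} + P^{2}$)
$w{\left(-2,r \right)} o{\left(-5 \right)} - 16 = \left(8 + \left(-3\right)^{2} + \left(-2\right)^{2}\right) \left(\frac{3}{2} + \left(-5\right)^{2}\right) - 16 = \left(8 + 9 + 4\right) \left(\frac{3}{2} + 25\right) - 16 = 21 \cdot \frac{53}{2} - 16 = \frac{1113}{2} - 16 = \frac{1081}{2}$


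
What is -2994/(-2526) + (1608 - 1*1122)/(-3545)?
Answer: 1564349/1492445 ≈ 1.0482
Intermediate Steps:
-2994/(-2526) + (1608 - 1*1122)/(-3545) = -2994*(-1/2526) + (1608 - 1122)*(-1/3545) = 499/421 + 486*(-1/3545) = 499/421 - 486/3545 = 1564349/1492445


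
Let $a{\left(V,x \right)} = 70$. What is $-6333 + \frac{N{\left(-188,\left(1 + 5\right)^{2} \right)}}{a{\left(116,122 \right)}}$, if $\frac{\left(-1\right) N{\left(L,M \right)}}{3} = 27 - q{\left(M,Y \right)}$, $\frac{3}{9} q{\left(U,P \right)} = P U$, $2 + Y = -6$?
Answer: $- \frac{445983}{70} \approx -6371.2$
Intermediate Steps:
$Y = -8$ ($Y = -2 - 6 = -8$)
$q{\left(U,P \right)} = 3 P U$
$N{\left(L,M \right)} = -81 - 72 M$ ($N{\left(L,M \right)} = - 3 \left(27 - 3 \left(-8\right) M\right) = - 3 \left(27 - - 24 M\right) = - 3 \left(27 + 24 M\right) = -81 - 72 M$)
$-6333 + \frac{N{\left(-188,\left(1 + 5\right)^{2} \right)}}{a{\left(116,122 \right)}} = -6333 + \frac{-81 - 72 \left(1 + 5\right)^{2}}{70} = -6333 + \left(-81 - 72 \cdot 6^{2}\right) \frac{1}{70} = -6333 + \left(-81 - 2592\right) \frac{1}{70} = -6333 - \frac{2673}{70} = - \frac{445983}{70}$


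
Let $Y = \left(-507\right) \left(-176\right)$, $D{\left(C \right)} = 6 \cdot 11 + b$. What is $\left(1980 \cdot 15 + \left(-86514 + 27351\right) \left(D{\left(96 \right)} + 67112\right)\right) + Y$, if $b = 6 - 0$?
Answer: $-3974688060$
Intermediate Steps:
$b = 6$ ($b = 6 + 0 = 6$)
$D{\left(C \right)} = 72$ ($D{\left(C \right)} = 6 \cdot 11 + 6 = 66 + 6 = 72$)
$Y = 89232$
$\left(1980 \cdot 15 + \left(-86514 + 27351\right) \left(D{\left(96 \right)} + 67112\right)\right) + Y = \left(1980 \cdot 15 + \left(-86514 + 27351\right) \left(72 + 67112\right)\right) + 89232 = \left(29700 - 3974806992\right) + 89232 = -3974777292 + 89232 = -3974688060$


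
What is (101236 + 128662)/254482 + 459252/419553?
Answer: 11851431281/5931593697 ≈ 1.9980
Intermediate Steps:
(101236 + 128662)/254482 + 459252/419553 = 229898*(1/254482) + 459252*(1/419553) = 114949/127241 + 51028/46617 = 11851431281/5931593697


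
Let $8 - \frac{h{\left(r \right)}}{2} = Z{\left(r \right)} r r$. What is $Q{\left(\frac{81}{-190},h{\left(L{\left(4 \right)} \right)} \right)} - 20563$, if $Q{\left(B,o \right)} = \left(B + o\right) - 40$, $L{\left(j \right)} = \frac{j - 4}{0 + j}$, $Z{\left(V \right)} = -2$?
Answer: $- \frac{3911611}{190} \approx -20587.0$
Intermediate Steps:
$L{\left(j \right)} = \frac{-4 + j}{j}$
$h{\left(r \right)} = 16 + 4 r^{2}$ ($h{\left(r \right)} = 16 - 2 - 2 r r = 16 - 2 \left(- 2 r^{2}\right) = 16 + 4 r^{2}$)
$Q{\left(B,o \right)} = -40 + B + o$
$Q{\left(\frac{81}{-190},h{\left(L{\left(4 \right)} \right)} \right)} - 20563 = \left(-40 + \frac{81}{-190} + \left(16 + 4 \left(\frac{-4 + 4}{4}\right)^{2}\right)\right) - 20563 = \left(-40 + 81 \left(- \frac{1}{190}\right) + \left(16 + 4 \left(\frac{1}{4} \cdot 0\right)^{2}\right)\right) - 20563 = \left(-40 - \frac{81}{190} + \left(16 + 4 \cdot 0^{2}\right)\right) - 20563 = \left(-40 - \frac{81}{190} + \left(16 + 4 \cdot 0\right)\right) - 20563 = \left(-40 - \frac{81}{190} + \left(16 + 0\right)\right) - 20563 = \left(-40 - \frac{81}{190} + 16\right) - 20563 = - \frac{4641}{190} - 20563 = - \frac{3911611}{190}$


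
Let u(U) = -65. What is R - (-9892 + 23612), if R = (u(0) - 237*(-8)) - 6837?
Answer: -18726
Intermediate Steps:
R = -5006 (R = (-65 - 237*(-8)) - 6837 = (-65 + 1896) - 6837 = 1831 - 6837 = -5006)
R - (-9892 + 23612) = -5006 - (-9892 + 23612) = -5006 - 1*13720 = -5006 - 13720 = -18726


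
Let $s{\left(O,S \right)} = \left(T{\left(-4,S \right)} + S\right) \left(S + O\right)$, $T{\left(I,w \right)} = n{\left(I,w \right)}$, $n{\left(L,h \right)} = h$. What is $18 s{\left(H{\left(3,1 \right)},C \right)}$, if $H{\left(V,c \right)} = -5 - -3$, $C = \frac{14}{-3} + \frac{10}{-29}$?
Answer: $\frac{1063840}{841} \approx 1265.0$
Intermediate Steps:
$T{\left(I,w \right)} = w$
$C = - \frac{436}{87}$ ($C = 14 \left(- \frac{1}{3}\right) + 10 \left(- \frac{1}{29}\right) = - \frac{14}{3} - \frac{10}{29} = - \frac{436}{87} \approx -5.0115$)
$H{\left(V,c \right)} = -2$ ($H{\left(V,c \right)} = -5 + 3 = -2$)
$s{\left(O,S \right)} = 2 S \left(O + S\right)$ ($s{\left(O,S \right)} = \left(S + S\right) \left(S + O\right) = 2 S \left(O + S\right)$)
$18 s{\left(H{\left(3,1 \right)},C \right)} = 18 \cdot 2 \left(- \frac{436}{87}\right) \left(-2 - \frac{436}{87}\right) = 18 \cdot 2 \left(- \frac{436}{87}\right) \left(- \frac{610}{87}\right) = 18 \cdot \frac{531920}{7569} = \frac{1063840}{841}$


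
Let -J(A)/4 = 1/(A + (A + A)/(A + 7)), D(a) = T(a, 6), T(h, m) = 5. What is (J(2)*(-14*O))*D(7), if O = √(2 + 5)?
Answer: 1260*√7/11 ≈ 303.06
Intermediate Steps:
D(a) = 5
O = √7 ≈ 2.6458
J(A) = -4/(A + 2*A/(7 + A)) (J(A) = -4/(A + (A + A)/(A + 7)) = -4/(A + (2*A)/(7 + A)) = -4/(A + 2*A/(7 + A)))
(J(2)*(-14*O))*D(7) = ((4*(-7 - 1*2)/(2*(9 + 2)))*(-14*√7))*5 = ((4*(½)*(-7 - 2)/11)*(-14*√7))*5 = ((4*(½)*(1/11)*(-9))*(-14*√7))*5 = -(-252)*√7/11*5 = (252*√7/11)*5 = 1260*√7/11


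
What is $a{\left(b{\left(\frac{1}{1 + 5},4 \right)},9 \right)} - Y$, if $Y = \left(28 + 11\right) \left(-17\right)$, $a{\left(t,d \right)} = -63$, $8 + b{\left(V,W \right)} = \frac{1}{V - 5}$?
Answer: $600$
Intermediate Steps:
$b{\left(V,W \right)} = -8 + \frac{1}{-5 + V}$ ($b{\left(V,W \right)} = -8 + \frac{1}{V - 5} = -8 + \frac{1}{-5 + V}$)
$Y = -663$ ($Y = 39 \left(-17\right) = -663$)
$a{\left(b{\left(\frac{1}{1 + 5},4 \right)},9 \right)} - Y = -63 - -663 = -63 + 663 = 600$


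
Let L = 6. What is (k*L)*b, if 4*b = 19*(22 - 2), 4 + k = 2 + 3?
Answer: 570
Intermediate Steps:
k = 1 (k = -4 + (2 + 3) = -4 + 5 = 1)
b = 95 (b = (19*(22 - 2))/4 = (19*20)/4 = (1/4)*380 = 95)
(k*L)*b = (1*6)*95 = 6*95 = 570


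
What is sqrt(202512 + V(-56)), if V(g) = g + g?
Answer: 20*sqrt(506) ≈ 449.89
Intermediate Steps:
V(g) = 2*g
sqrt(202512 + V(-56)) = sqrt(202512 + 2*(-56)) = sqrt(202512 - 112) = sqrt(202400) = 20*sqrt(506)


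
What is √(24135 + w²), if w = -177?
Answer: 2*√13866 ≈ 235.51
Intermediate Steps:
√(24135 + w²) = √(24135 + (-177)²) = √(24135 + 31329) = √55464 = 2*√13866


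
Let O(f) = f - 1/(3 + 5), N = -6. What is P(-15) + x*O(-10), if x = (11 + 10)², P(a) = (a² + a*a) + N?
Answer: -32169/8 ≈ -4021.1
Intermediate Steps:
P(a) = -6 + 2*a² (P(a) = (a² + a*a) - 6 = (a² + a²) - 6 = 2*a² - 6 = -6 + 2*a²)
O(f) = -⅛ + f (O(f) = f - 1/8 = f - 1*⅛ = f - ⅛ = -⅛ + f)
x = 441 (x = 21² = 441)
P(-15) + x*O(-10) = (-6 + 2*(-15)²) + 441*(-⅛ - 10) = (-6 + 2*225) + 441*(-81/8) = (-6 + 450) - 35721/8 = 444 - 35721/8 = -32169/8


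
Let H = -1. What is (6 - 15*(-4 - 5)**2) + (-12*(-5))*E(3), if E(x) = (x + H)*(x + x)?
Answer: -489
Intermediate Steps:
E(x) = 2*x*(-1 + x) (E(x) = (x - 1)*(x + x) = (-1 + x)*(2*x) = 2*x*(-1 + x))
(6 - 15*(-4 - 5)**2) + (-12*(-5))*E(3) = (6 - 15*(-4 - 5)**2) + (-12*(-5))*(2*3*(-1 + 3)) = (6 - 15*(-9)**2) + 60*(2*3*2) = (6 - 15*81) + 60*12 = (6 - 1215) + 720 = -1209 + 720 = -489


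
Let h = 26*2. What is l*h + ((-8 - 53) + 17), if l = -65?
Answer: -3424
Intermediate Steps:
h = 52
l*h + ((-8 - 53) + 17) = -65*52 + ((-8 - 53) + 17) = -3380 + (-61 + 17) = -3380 - 44 = -3424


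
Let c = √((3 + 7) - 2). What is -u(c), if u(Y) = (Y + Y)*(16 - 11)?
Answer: -20*√2 ≈ -28.284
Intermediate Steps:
c = 2*√2 (c = √(10 - 2) = √8 = 2*√2 ≈ 2.8284)
u(Y) = 10*Y (u(Y) = (2*Y)*5 = 10*Y)
-u(c) = -10*2*√2 = -20*√2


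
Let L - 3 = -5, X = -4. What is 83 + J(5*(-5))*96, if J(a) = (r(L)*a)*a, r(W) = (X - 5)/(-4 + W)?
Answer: 90083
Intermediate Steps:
L = -2 (L = 3 - 5 = -2)
r(W) = -9/(-4 + W) (r(W) = (-4 - 5)/(-4 + W) = -9/(-4 + W))
J(a) = 3*a²/2 (J(a) = ((-9/(-4 - 2))*a)*a = ((-9/(-6))*a)*a = ((-9*(-⅙))*a)*a = (3*a/2)*a = 3*a²/2)
83 + J(5*(-5))*96 = 83 + (3*(5*(-5))²/2)*96 = 83 + ((3/2)*(-25)²)*96 = 83 + ((3/2)*625)*96 = 83 + (1875/2)*96 = 83 + 90000 = 90083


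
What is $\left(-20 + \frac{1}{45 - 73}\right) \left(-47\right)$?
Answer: $\frac{26367}{28} \approx 941.68$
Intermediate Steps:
$\left(-20 + \frac{1}{45 - 73}\right) \left(-47\right) = \left(-20 + \frac{1}{-28}\right) \left(-47\right) = \left(-20 - \frac{1}{28}\right) \left(-47\right) = \left(- \frac{561}{28}\right) \left(-47\right) = \frac{26367}{28}$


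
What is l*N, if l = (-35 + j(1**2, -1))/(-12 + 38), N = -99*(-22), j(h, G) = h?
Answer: -37026/13 ≈ -2848.2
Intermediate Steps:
N = 2178
l = -17/13 (l = (-35 + 1**2)/(-12 + 38) = (-35 + 1)/26 = -34*1/26 = -17/13 ≈ -1.3077)
l*N = -17/13*2178 = -37026/13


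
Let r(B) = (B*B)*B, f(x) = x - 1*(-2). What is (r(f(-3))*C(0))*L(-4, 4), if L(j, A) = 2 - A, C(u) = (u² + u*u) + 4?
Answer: 8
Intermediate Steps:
f(x) = 2 + x (f(x) = x + 2 = 2 + x)
r(B) = B³ (r(B) = B²*B = B³)
C(u) = 4 + 2*u² (C(u) = (u² + u²) + 4 = 2*u² + 4 = 4 + 2*u²)
(r(f(-3))*C(0))*L(-4, 4) = ((2 - 3)³*(4 + 2*0²))*(2 - 1*4) = ((-1)³*(4 + 2*0))*(2 - 4) = -(4 + 0)*(-2) = -1*4*(-2) = -4*(-2) = 8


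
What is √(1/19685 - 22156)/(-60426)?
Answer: -I*√8585432809415/1189485810 ≈ -0.0024633*I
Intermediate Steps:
√(1/19685 - 22156)/(-60426) = √(1/19685 - 22156)*(-1/60426) = √(-436140859/19685)*(-1/60426) = (I*√8585432809415/19685)*(-1/60426) = -I*√8585432809415/1189485810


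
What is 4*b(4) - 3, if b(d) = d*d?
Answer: 61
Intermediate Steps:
b(d) = d²
4*b(4) - 3 = 4*4² - 3 = 4*16 - 3 = 64 - 3 = 61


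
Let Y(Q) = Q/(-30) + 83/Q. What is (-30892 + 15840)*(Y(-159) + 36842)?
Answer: -8319265534/15 ≈ -5.5462e+8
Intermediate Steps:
Y(Q) = 83/Q - Q/30 (Y(Q) = Q*(-1/30) + 83/Q = -Q/30 + 83/Q = 83/Q - Q/30)
(-30892 + 15840)*(Y(-159) + 36842) = (-30892 + 15840)*((83/(-159) - 1/30*(-159)) + 36842) = -15052*((83*(-1/159) + 53/10) + 36842) = -15052*((-83/159 + 53/10) + 36842) = -15052*(7597/1590 + 36842) = -15052*58586377/1590 = -8319265534/15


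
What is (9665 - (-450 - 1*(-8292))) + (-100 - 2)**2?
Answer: 12227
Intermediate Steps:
(9665 - (-450 - 1*(-8292))) + (-100 - 2)**2 = (9665 - (-450 + 8292)) + (-102)**2 = (9665 - 1*7842) + 10404 = (9665 - 7842) + 10404 = 1823 + 10404 = 12227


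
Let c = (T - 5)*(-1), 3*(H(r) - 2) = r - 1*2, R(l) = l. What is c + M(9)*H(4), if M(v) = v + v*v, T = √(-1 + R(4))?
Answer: 245 - √3 ≈ 243.27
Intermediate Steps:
H(r) = 4/3 + r/3 (H(r) = 2 + (r - 1*2)/3 = 2 + (r - 2)/3 = 2 + (-2 + r)/3 = 2 + (-⅔ + r/3) = 4/3 + r/3)
T = √3 (T = √(-1 + 4) = √3 ≈ 1.7320)
c = 5 - √3 (c = (√3 - 5)*(-1) = (-5 + √3)*(-1) = 5 - √3 ≈ 3.2679)
M(v) = v + v²
c + M(9)*H(4) = (5 - √3) + (9*(1 + 9))*(4/3 + (⅓)*4) = (5 - √3) + (9*10)*(4/3 + 4/3) = (5 - √3) + 90*(8/3) = (5 - √3) + 240 = 245 - √3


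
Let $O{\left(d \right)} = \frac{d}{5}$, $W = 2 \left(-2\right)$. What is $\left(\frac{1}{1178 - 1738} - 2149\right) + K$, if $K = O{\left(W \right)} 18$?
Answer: $- \frac{242301}{112} \approx -2163.4$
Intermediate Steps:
$W = -4$
$O{\left(d \right)} = \frac{d}{5}$ ($O{\left(d \right)} = d \frac{1}{5} = \frac{d}{5}$)
$K = - \frac{72}{5}$ ($K = \frac{1}{5} \left(-4\right) 18 = \left(- \frac{4}{5}\right) 18 = - \frac{72}{5} \approx -14.4$)
$\left(\frac{1}{1178 - 1738} - 2149\right) + K = \left(\frac{1}{1178 - 1738} - 2149\right) - \frac{72}{5} = \left(\frac{1}{-560} - 2149\right) - \frac{72}{5} = \left(- \frac{1}{560} - 2149\right) - \frac{72}{5} = - \frac{1203441}{560} - \frac{72}{5} = - \frac{242301}{112}$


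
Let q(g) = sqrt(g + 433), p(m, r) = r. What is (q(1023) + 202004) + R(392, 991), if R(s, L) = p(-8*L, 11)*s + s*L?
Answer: 594788 + 4*sqrt(91) ≈ 5.9483e+5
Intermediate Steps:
q(g) = sqrt(433 + g)
R(s, L) = 11*s + L*s (R(s, L) = 11*s + s*L = 11*s + L*s)
(q(1023) + 202004) + R(392, 991) = (sqrt(433 + 1023) + 202004) + 392*(11 + 991) = (sqrt(1456) + 202004) + 392*1002 = (4*sqrt(91) + 202004) + 392784 = (202004 + 4*sqrt(91)) + 392784 = 594788 + 4*sqrt(91)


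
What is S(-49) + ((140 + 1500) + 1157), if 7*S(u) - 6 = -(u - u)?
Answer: 19585/7 ≈ 2797.9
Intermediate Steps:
S(u) = 6/7 (S(u) = 6/7 + (-(u - u))/7 = 6/7 + (-1*0)/7 = 6/7 + (⅐)*0 = 6/7 + 0 = 6/7)
S(-49) + ((140 + 1500) + 1157) = 6/7 + ((140 + 1500) + 1157) = 6/7 + (1640 + 1157) = 6/7 + 2797 = 19585/7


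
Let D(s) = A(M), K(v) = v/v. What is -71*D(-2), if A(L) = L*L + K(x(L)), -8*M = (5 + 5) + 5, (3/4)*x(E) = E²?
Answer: -20519/64 ≈ -320.61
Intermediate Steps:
x(E) = 4*E²/3
K(v) = 1
M = -15/8 (M = -((5 + 5) + 5)/8 = -(10 + 5)/8 = -⅛*15 = -15/8 ≈ -1.8750)
A(L) = 1 + L² (A(L) = L*L + 1 = L² + 1 = 1 + L²)
D(s) = 289/64 (D(s) = 1 + (-15/8)² = 1 + 225/64 = 289/64)
-71*D(-2) = -71*289/64 = -20519/64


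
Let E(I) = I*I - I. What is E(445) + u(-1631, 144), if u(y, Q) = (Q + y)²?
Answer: 2408749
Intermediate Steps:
E(I) = I² - I
E(445) + u(-1631, 144) = 445*(-1 + 445) + (144 - 1631)² = 445*444 + (-1487)² = 197580 + 2211169 = 2408749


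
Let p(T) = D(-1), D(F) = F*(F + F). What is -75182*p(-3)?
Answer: -150364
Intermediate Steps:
D(F) = 2*F**2 (D(F) = F*(2*F) = 2*F**2)
p(T) = 2 (p(T) = 2*(-1)**2 = 2*1 = 2)
-75182*p(-3) = -75182*2 = -150364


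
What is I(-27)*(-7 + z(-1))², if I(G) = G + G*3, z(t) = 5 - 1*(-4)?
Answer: -432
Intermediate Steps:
z(t) = 9 (z(t) = 5 + 4 = 9)
I(G) = 4*G (I(G) = G + 3*G = 4*G)
I(-27)*(-7 + z(-1))² = (4*(-27))*(-7 + 9)² = -108*2² = -108*4 = -432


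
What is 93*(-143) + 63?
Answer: -13236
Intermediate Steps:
93*(-143) + 63 = -13299 + 63 = -13236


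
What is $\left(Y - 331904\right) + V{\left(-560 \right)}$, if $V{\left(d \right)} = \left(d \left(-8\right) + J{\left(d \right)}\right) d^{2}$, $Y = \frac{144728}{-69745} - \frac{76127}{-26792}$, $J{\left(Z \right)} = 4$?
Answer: $\frac{2626983541295512879}{1868608040} \approx 1.4058 \cdot 10^{9}$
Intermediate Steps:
$Y = \frac{1431925039}{1868608040}$ ($Y = 144728 \left(- \frac{1}{69745}\right) - - \frac{76127}{26792} = - \frac{144728}{69745} + \frac{76127}{26792} = \frac{1431925039}{1868608040} \approx 0.76631$)
$V{\left(d \right)} = d^{2} \left(4 - 8 d\right)$ ($V{\left(d \right)} = \left(d \left(-8\right) + 4\right) d^{2} = \left(- 8 d + 4\right) d^{2} = \left(4 - 8 d\right) d^{2} = d^{2} \left(4 - 8 d\right)$)
$\left(Y - 331904\right) + V{\left(-560 \right)} = \left(\frac{1431925039}{1868608040} - 331904\right) + \left(-560\right)^{2} \left(4 - -4480\right) = - \frac{620197050983121}{1868608040} + 313600 \left(4 + 4480\right) = - \frac{620197050983121}{1868608040} + 313600 \cdot 4484 = - \frac{620197050983121}{1868608040} + 1406182400 = \frac{2626983541295512879}{1868608040}$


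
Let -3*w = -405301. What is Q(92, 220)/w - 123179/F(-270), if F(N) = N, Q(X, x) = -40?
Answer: 49924539479/109431270 ≈ 456.22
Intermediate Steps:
w = 405301/3 (w = -1/3*(-405301) = 405301/3 ≈ 1.3510e+5)
Q(92, 220)/w - 123179/F(-270) = -40/405301/3 - 123179/(-270) = -40*3/405301 - 123179*(-1/270) = -120/405301 + 123179/270 = 49924539479/109431270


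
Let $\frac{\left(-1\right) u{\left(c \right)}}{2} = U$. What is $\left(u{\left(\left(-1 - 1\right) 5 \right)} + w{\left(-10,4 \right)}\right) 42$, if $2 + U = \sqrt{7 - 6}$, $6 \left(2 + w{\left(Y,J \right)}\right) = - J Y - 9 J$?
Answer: $28$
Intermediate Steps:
$w{\left(Y,J \right)} = -2 - \frac{3 J}{2} - \frac{J Y}{6}$ ($w{\left(Y,J \right)} = -2 + \frac{- J Y - 9 J}{6} = -2 + \frac{- 9 J - J Y}{6} = -2 - \left(\frac{3 J}{2} + \frac{J Y}{6}\right) = -2 - \frac{3 J}{2} - \frac{J Y}{6}$)
$U = -1$ ($U = -2 + \sqrt{7 - 6} = -2 + \sqrt{1} = -2 + 1 = -1$)
$u{\left(c \right)} = 2$ ($u{\left(c \right)} = \left(-2\right) \left(-1\right) = 2$)
$\left(u{\left(\left(-1 - 1\right) 5 \right)} + w{\left(-10,4 \right)}\right) 42 = \left(2 - \left(8 - \frac{20}{3}\right)\right) 42 = \left(2 - \frac{4}{3}\right) 42 = \frac{2}{3} \cdot 42 = 28$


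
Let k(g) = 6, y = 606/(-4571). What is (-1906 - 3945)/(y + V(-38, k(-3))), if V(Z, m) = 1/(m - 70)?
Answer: 1711674944/43355 ≈ 39480.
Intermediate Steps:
y = -606/4571 (y = 606*(-1/4571) = -606/4571 ≈ -0.13258)
V(Z, m) = 1/(-70 + m)
(-1906 - 3945)/(y + V(-38, k(-3))) = (-1906 - 3945)/(-606/4571 + 1/(-70 + 6)) = -5851/(-606/4571 + 1/(-64)) = -5851/(-606/4571 - 1/64) = -5851/(-43355/292544) = -5851*(-292544/43355) = 1711674944/43355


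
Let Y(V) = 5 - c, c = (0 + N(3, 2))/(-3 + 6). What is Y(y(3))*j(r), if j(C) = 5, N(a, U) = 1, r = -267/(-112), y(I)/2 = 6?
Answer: 70/3 ≈ 23.333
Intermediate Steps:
y(I) = 12 (y(I) = 2*6 = 12)
r = 267/112 (r = -267*(-1/112) = 267/112 ≈ 2.3839)
c = 1/3 (c = (0 + 1)/(-3 + 6) = 1/3 ≈ 0.33333)
Y(V) = 14/3 (Y(V) = 5 - 1*1/3 = 5 - 1/3 = 14/3)
Y(y(3))*j(r) = (14/3)*5 = 70/3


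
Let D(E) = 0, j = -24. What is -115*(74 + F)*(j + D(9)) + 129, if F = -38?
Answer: 99489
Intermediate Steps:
-115*(74 + F)*(j + D(9)) + 129 = -115*(74 - 38)*(-24 + 0) + 129 = -4140*(-24) + 129 = -115*(-864) + 129 = 99360 + 129 = 99489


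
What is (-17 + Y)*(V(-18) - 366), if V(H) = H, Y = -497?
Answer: 197376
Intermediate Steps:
(-17 + Y)*(V(-18) - 366) = (-17 - 497)*(-18 - 366) = -514*(-384) = 197376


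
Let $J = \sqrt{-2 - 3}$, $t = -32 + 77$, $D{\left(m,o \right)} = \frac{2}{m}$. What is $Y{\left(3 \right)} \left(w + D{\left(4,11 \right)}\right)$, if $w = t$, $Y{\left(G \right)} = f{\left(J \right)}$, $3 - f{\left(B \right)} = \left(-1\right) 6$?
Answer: $\frac{819}{2} \approx 409.5$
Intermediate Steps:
$t = 45$
$J = i \sqrt{5}$ ($J = \sqrt{-5} = i \sqrt{5} \approx 2.2361 i$)
$f{\left(B \right)} = 9$ ($f{\left(B \right)} = 3 - \left(-1\right) 6 = 3 - -6 = 3 + 6 = 9$)
$Y{\left(G \right)} = 9$
$w = 45$
$Y{\left(3 \right)} \left(w + D{\left(4,11 \right)}\right) = 9 \left(45 + \frac{2}{4}\right) = 9 \left(45 + 2 \cdot \frac{1}{4}\right) = 9 \left(45 + \frac{1}{2}\right) = 9 \cdot \frac{91}{2} = \frac{819}{2}$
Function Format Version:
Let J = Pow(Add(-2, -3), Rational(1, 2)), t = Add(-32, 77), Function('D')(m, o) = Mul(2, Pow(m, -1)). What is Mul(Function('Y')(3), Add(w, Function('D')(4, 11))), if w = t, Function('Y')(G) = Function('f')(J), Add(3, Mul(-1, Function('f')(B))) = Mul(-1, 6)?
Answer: Rational(819, 2) ≈ 409.50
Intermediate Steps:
t = 45
J = Mul(I, Pow(5, Rational(1, 2))) (J = Pow(-5, Rational(1, 2)) = Mul(I, Pow(5, Rational(1, 2))) ≈ Mul(2.2361, I))
Function('f')(B) = 9 (Function('f')(B) = Add(3, Mul(-1, Mul(-1, 6))) = Add(3, Mul(-1, -6)) = Add(3, 6) = 9)
Function('Y')(G) = 9
w = 45
Mul(Function('Y')(3), Add(w, Function('D')(4, 11))) = Mul(9, Add(45, Mul(2, Pow(4, -1)))) = Mul(9, Add(45, Mul(2, Rational(1, 4)))) = Mul(9, Add(45, Rational(1, 2))) = Mul(9, Rational(91, 2)) = Rational(819, 2)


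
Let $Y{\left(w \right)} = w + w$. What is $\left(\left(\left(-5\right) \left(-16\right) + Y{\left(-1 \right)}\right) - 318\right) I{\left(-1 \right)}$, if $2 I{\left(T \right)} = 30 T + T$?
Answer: $3720$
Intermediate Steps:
$Y{\left(w \right)} = 2 w$
$I{\left(T \right)} = \frac{31 T}{2}$ ($I{\left(T \right)} = \frac{30 T + T}{2} = \frac{31 T}{2}$)
$\left(\left(\left(-5\right) \left(-16\right) + Y{\left(-1 \right)}\right) - 318\right) I{\left(-1 \right)} = \left(\left(\left(-5\right) \left(-16\right) + 2 \left(-1\right)\right) - 318\right) \frac{31}{2} \left(-1\right) = \left(\left(80 - 2\right) - 318\right) \left(- \frac{31}{2}\right) = \left(78 - 318\right) \left(- \frac{31}{2}\right) = \left(-240\right) \left(- \frac{31}{2}\right) = 3720$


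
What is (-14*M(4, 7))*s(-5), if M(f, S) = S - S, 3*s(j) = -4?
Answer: 0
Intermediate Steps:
s(j) = -4/3 (s(j) = (1/3)*(-4) = -4/3)
M(f, S) = 0
(-14*M(4, 7))*s(-5) = -14*0*(-4/3) = 0*(-4/3) = 0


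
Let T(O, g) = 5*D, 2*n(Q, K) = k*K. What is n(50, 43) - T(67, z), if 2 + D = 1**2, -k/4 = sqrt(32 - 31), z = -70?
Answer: -81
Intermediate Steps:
k = -4 (k = -4*sqrt(32 - 31) = -4*sqrt(1) = -4*1 = -4)
n(Q, K) = -2*K (n(Q, K) = (-4*K)/2 = -2*K)
D = -1 (D = -2 + 1**2 = -2 + 1 = -1)
T(O, g) = -5 (T(O, g) = 5*(-1) = -5)
n(50, 43) - T(67, z) = -2*43 - 1*(-5) = -86 + 5 = -81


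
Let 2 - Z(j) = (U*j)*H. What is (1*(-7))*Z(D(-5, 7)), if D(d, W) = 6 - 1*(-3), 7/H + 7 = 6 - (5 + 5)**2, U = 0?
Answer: -14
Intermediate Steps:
H = -7/101 (H = 7/(-7 + (6 - (5 + 5)**2)) = 7/(-7 + (6 - 1*10**2)) = 7/(-7 + (6 - 1*100)) = 7/(-7 + (6 - 100)) = 7/(-7 - 94) = 7/(-101) = 7*(-1/101) = -7/101 ≈ -0.069307)
D(d, W) = 9 (D(d, W) = 6 + 3 = 9)
Z(j) = 2 (Z(j) = 2 - 0*j*(-7)/101 = 2 - 0*(-7)/101 = 2 - 1*0 = 2 + 0 = 2)
(1*(-7))*Z(D(-5, 7)) = (1*(-7))*2 = -7*2 = -14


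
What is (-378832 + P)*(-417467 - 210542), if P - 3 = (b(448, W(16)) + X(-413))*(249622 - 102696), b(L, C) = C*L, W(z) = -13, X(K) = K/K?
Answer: 537531069516343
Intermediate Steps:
X(K) = 1
P = -855550095 (P = 3 + (-13*448 + 1)*(249622 - 102696) = 3 + (-5824 + 1)*146926 = 3 - 5823*146926 = 3 - 855550098 = -855550095)
(-378832 + P)*(-417467 - 210542) = (-378832 - 855550095)*(-417467 - 210542) = -855928927*(-628009) = 537531069516343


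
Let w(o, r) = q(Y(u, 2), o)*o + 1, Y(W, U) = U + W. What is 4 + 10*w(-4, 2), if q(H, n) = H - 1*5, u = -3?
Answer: 254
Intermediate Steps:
q(H, n) = -5 + H (q(H, n) = H - 5 = -5 + H)
w(o, r) = 1 - 6*o (w(o, r) = (-5 + (2 - 3))*o + 1 = (-5 - 1)*o + 1 = -6*o + 1 = 1 - 6*o)
4 + 10*w(-4, 2) = 4 + 10*(1 - 6*(-4)) = 4 + 10*(1 + 24) = 4 + 10*25 = 4 + 250 = 254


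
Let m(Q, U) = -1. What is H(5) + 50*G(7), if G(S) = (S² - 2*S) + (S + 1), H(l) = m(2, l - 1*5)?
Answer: 2149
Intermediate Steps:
H(l) = -1
G(S) = 1 + S² - S (G(S) = (S² - 2*S) + (1 + S) = 1 + S² - S)
H(5) + 50*G(7) = -1 + 50*(1 + 7² - 1*7) = -1 + 50*(1 + 49 - 7) = -1 + 50*43 = -1 + 2150 = 2149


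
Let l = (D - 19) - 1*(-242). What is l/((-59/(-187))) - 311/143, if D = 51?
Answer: 7308685/8437 ≈ 866.27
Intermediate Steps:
l = 274 (l = (51 - 19) - 1*(-242) = 32 + 242 = 274)
l/((-59/(-187))) - 311/143 = 274/((-59/(-187))) - 311/143 = 274/((-59*(-1/187))) - 311*1/143 = 274/(59/187) - 311/143 = 274*(187/59) - 311/143 = 51238/59 - 311/143 = 7308685/8437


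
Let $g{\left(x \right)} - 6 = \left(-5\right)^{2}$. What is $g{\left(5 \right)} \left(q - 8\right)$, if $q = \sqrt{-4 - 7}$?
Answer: $-248 + 31 i \sqrt{11} \approx -248.0 + 102.82 i$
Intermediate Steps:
$g{\left(x \right)} = 31$ ($g{\left(x \right)} = 6 + \left(-5\right)^{2} = 6 + 25 = 31$)
$q = i \sqrt{11}$ ($q = \sqrt{-11} = i \sqrt{11} \approx 3.3166 i$)
$g{\left(5 \right)} \left(q - 8\right) = 31 \left(i \sqrt{11} - 8\right) = 31 \left(-8 + i \sqrt{11}\right) = -248 + 31 i \sqrt{11}$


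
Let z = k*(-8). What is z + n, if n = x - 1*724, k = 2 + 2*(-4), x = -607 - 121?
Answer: -1404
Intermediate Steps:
x = -728 (x = -607 - 1*121 = -607 - 121 = -728)
k = -6 (k = 2 - 8 = -6)
n = -1452 (n = -728 - 1*724 = -728 - 724 = -1452)
z = 48 (z = -6*(-8) = 48)
z + n = 48 - 1452 = -1404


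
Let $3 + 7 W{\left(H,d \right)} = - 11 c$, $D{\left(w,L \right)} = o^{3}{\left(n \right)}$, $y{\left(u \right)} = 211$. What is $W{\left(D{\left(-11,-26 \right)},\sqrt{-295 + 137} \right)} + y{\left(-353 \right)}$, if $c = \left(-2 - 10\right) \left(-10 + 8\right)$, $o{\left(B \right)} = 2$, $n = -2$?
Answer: $\frac{1210}{7} \approx 172.86$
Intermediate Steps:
$c = 24$ ($c = \left(-12\right) \left(-2\right) = 24$)
$D{\left(w,L \right)} = 8$ ($D{\left(w,L \right)} = 2^{3} = 8$)
$W{\left(H,d \right)} = - \frac{267}{7}$ ($W{\left(H,d \right)} = - \frac{3}{7} + \frac{\left(-11\right) 24}{7} = - \frac{3}{7} + \frac{1}{7} \left(-264\right) = - \frac{3}{7} - \frac{264}{7} = - \frac{267}{7}$)
$W{\left(D{\left(-11,-26 \right)},\sqrt{-295 + 137} \right)} + y{\left(-353 \right)} = - \frac{267}{7} + 211 = \frac{1210}{7}$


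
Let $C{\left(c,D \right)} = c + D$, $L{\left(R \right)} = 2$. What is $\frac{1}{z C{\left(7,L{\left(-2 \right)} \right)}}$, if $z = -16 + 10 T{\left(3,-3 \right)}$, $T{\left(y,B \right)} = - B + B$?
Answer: $- \frac{1}{144} \approx -0.0069444$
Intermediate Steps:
$T{\left(y,B \right)} = 0$
$z = -16$ ($z = -16 + 10 \cdot 0 = -16 + 0 = -16$)
$C{\left(c,D \right)} = D + c$
$\frac{1}{z C{\left(7,L{\left(-2 \right)} \right)}} = \frac{1}{\left(-16\right) \left(2 + 7\right)} = \frac{1}{\left(-16\right) 9} = \frac{1}{-144} = - \frac{1}{144}$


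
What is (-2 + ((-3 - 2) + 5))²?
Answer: 4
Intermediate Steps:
(-2 + ((-3 - 2) + 5))² = (-2 + (-5 + 5))² = (-2 + 0)² = (-2)² = 4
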